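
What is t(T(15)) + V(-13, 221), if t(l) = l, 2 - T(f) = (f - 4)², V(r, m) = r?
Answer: -132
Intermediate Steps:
T(f) = 2 - (-4 + f)² (T(f) = 2 - (f - 4)² = 2 - (-4 + f)²)
t(T(15)) + V(-13, 221) = (2 - (-4 + 15)²) - 13 = (2 - 1*11²) - 13 = (2 - 1*121) - 13 = (2 - 121) - 13 = -119 - 13 = -132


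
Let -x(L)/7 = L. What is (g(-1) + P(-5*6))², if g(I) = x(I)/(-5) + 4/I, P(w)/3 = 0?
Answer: 729/25 ≈ 29.160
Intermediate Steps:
P(w) = 0 (P(w) = 3*0 = 0)
x(L) = -7*L
g(I) = 4/I + 7*I/5 (g(I) = -7*I/(-5) + 4/I = -7*I*(-⅕) + 4/I = 7*I/5 + 4/I = 4/I + 7*I/5)
(g(-1) + P(-5*6))² = ((4/(-1) + (7/5)*(-1)) + 0)² = ((4*(-1) - 7/5) + 0)² = ((-4 - 7/5) + 0)² = (-27/5 + 0)² = (-27/5)² = 729/25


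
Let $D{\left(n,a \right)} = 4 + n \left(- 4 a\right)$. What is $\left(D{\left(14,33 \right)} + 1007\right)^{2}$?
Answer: $700569$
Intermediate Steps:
$D{\left(n,a \right)} = 4 - 4 a n$
$\left(D{\left(14,33 \right)} + 1007\right)^{2} = \left(\left(4 - 132 \cdot 14\right) + 1007\right)^{2} = \left(\left(4 - 1848\right) + 1007\right)^{2} = \left(-1844 + 1007\right)^{2} = \left(-837\right)^{2} = 700569$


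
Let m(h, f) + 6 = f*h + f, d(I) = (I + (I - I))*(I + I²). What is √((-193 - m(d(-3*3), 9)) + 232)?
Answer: 6*√163 ≈ 76.603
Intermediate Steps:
d(I) = I*(I + I²) (d(I) = (I + 0)*(I + I²) = I*(I + I²))
m(h, f) = -6 + f + f*h (m(h, f) = -6 + (f*h + f) = -6 + (f + f*h) = -6 + f + f*h)
√((-193 - m(d(-3*3), 9)) + 232) = √((-193 - (-6 + 9 + 9*((-3*3)²*(1 - 3*3)))) + 232) = √((-193 - (-6 + 9 + 9*((-9)²*(1 - 9)))) + 232) = √((-193 - (-6 + 9 + 9*(81*(-8)))) + 232) = √((-193 - (-6 + 9 + 9*(-648))) + 232) = √((-193 - (-6 + 9 - 5832)) + 232) = √((-193 - 1*(-5829)) + 232) = √((-193 + 5829) + 232) = √(5636 + 232) = √5868 = 6*√163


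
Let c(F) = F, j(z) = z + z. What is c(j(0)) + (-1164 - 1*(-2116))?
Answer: 952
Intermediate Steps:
j(z) = 2*z
c(j(0)) + (-1164 - 1*(-2116)) = 2*0 + (-1164 - 1*(-2116)) = 0 + (-1164 + 2116) = 0 + 952 = 952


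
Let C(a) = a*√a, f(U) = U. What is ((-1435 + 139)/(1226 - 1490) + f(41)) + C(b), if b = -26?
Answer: 505/11 - 26*I*√26 ≈ 45.909 - 132.57*I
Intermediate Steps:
C(a) = a^(3/2)
((-1435 + 139)/(1226 - 1490) + f(41)) + C(b) = ((-1435 + 139)/(1226 - 1490) + 41) + (-26)^(3/2) = (-1296/(-264) + 41) - 26*I*√26 = (-1296*(-1/264) + 41) - 26*I*√26 = (54/11 + 41) - 26*I*√26 = 505/11 - 26*I*√26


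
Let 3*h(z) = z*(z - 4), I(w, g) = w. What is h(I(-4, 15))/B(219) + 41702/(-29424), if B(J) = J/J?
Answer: 45359/4904 ≈ 9.2494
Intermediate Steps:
h(z) = z*(-4 + z)/3 (h(z) = (z*(z - 4))/3 = (z*(-4 + z))/3 = z*(-4 + z)/3)
B(J) = 1
h(I(-4, 15))/B(219) + 41702/(-29424) = ((1/3)*(-4)*(-4 - 4))/1 + 41702/(-29424) = ((1/3)*(-4)*(-8))*1 + 41702*(-1/29424) = (32/3)*1 - 20851/14712 = 32/3 - 20851/14712 = 45359/4904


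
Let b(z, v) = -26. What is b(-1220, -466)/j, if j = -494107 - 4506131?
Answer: 13/2500119 ≈ 5.1997e-6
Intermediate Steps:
j = -5000238
b(-1220, -466)/j = -26/(-5000238) = -26*(-1/5000238) = 13/2500119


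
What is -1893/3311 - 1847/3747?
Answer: -13208488/12406317 ≈ -1.0647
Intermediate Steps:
-1893/3311 - 1847/3747 = -13208488/12406317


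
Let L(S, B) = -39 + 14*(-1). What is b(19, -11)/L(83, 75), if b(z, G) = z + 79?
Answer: -98/53 ≈ -1.8491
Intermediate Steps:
L(S, B) = -53 (L(S, B) = -39 - 14 = -53)
b(z, G) = 79 + z
b(19, -11)/L(83, 75) = (79 + 19)/(-53) = 98*(-1/53) = -98/53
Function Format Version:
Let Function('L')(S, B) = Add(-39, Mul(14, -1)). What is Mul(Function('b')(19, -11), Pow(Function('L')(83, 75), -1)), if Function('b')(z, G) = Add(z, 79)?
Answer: Rational(-98, 53) ≈ -1.8491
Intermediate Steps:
Function('L')(S, B) = -53 (Function('L')(S, B) = Add(-39, -14) = -53)
Function('b')(z, G) = Add(79, z)
Mul(Function('b')(19, -11), Pow(Function('L')(83, 75), -1)) = Mul(Add(79, 19), Pow(-53, -1)) = Mul(98, Rational(-1, 53)) = Rational(-98, 53)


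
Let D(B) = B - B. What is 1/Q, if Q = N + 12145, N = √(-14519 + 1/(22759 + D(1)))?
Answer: 55281611/671461253179 - 4*I*√470027288830/3357306265895 ≈ 8.233e-5 - 8.1683e-7*I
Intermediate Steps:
D(B) = 0
N = 4*I*√470027288830/22759 (N = √(-14519 + 1/(22759 + 0)) = √(-14519 + 1/22759) = √(-330437920/22759) = 4*I*√470027288830/22759 ≈ 120.49*I)
Q = 12145 + 4*I*√470027288830/22759 (Q = 4*I*√470027288830/22759 + 12145 = 12145 + 4*I*√470027288830/22759 ≈ 12145.0 + 120.49*I)
1/Q = 1/(12145 + 4*I*√470027288830/22759)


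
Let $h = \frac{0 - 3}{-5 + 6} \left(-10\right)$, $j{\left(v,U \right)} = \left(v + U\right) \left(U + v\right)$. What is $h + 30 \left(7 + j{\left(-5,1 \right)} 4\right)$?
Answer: $2160$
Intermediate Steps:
$j{\left(v,U \right)} = \left(U + v\right)^{2}$ ($j{\left(v,U \right)} = \left(U + v\right) \left(U + v\right) = \left(U + v\right)^{2}$)
$h = 30$ ($h = - \frac{3}{1} \left(-10\right) = \left(-3\right) 1 \left(-10\right) = \left(-3\right) \left(-10\right) = 30$)
$h + 30 \left(7 + j{\left(-5,1 \right)} 4\right) = 30 + 30 \left(7 + \left(1 - 5\right)^{2} \cdot 4\right) = 30 + 30 \left(7 + \left(-4\right)^{2} \cdot 4\right) = 30 + 30 \left(7 + 16 \cdot 4\right) = 30 + 30 \left(7 + 64\right) = 30 + 30 \cdot 71 = 30 + 2130 = 2160$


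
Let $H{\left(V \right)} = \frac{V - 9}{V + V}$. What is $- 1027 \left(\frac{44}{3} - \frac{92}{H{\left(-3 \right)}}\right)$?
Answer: $\frac{96538}{3} \approx 32179.0$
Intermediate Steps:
$H{\left(V \right)} = \frac{-9 + V}{2 V}$
$- 1027 \left(\frac{44}{3} - \frac{92}{H{\left(-3 \right)}}\right) = - 1027 \left(\frac{44}{3} - \frac{92}{\frac{1}{2} \frac{1}{-3} \left(-9 - 3\right)}\right) = - 1027 \left(44 \cdot \frac{1}{3} - \frac{92}{\frac{1}{2} \left(- \frac{1}{3}\right) \left(-12\right)}\right) = - 1027 \left(\frac{44}{3} - \frac{92}{2}\right) = - 1027 \left(\frac{44}{3} - 46\right) = \left(-1027\right) \left(- \frac{94}{3}\right) = \frac{96538}{3}$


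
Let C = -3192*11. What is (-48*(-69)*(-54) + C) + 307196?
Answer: 93236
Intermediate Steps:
C = -35112
(-48*(-69)*(-54) + C) + 307196 = (-48*(-69)*(-54) - 35112) + 307196 = (3312*(-54) - 35112) + 307196 = (-178848 - 35112) + 307196 = -213960 + 307196 = 93236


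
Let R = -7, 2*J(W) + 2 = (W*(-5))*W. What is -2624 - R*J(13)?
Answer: -11177/2 ≈ -5588.5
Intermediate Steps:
J(W) = -1 - 5*W²/2 (J(W) = -1 + ((W*(-5))*W)/2 = -1 + ((-5*W)*W)/2 = -1 + (-5*W²)/2 = -1 - 5*W²/2)
-2624 - R*J(13) = -2624 - (-7)*(-1 - 5/2*13²) = -2624 - (-7)*(-1 - 5/2*169) = -2624 - (-7)*(-1 - 845/2) = -2624 - (-7)*(-847)/2 = -2624 - 1*5929/2 = -2624 - 5929/2 = -11177/2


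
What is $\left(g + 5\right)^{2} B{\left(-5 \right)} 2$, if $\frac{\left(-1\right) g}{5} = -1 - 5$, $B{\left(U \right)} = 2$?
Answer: $4900$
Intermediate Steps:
$g = 30$ ($g = - 5 \left(-1 - 5\right) = \left(-5\right) \left(-6\right) = 30$)
$\left(g + 5\right)^{2} B{\left(-5 \right)} 2 = \left(30 + 5\right)^{2} \cdot 2 \cdot 2 = 35^{2} \cdot 2 \cdot 2 = 1225 \cdot 2 \cdot 2 = 2450 \cdot 2 = 4900$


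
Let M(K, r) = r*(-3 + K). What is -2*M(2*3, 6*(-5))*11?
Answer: 1980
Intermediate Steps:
-2*M(2*3, 6*(-5))*11 = -2*6*(-5)*(-3 + 2*3)*11 = -(-60)*(-3 + 6)*11 = -(-60)*3*11 = -2*(-90)*11 = 180*11 = 1980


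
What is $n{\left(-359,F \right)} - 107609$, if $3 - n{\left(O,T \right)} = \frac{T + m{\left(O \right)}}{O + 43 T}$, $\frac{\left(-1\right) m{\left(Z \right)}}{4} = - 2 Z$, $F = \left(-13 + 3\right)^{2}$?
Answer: $- \frac{60581782}{563} \approx -1.0761 \cdot 10^{5}$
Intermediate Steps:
$F = 100$ ($F = \left(-10\right)^{2} = 100$)
$m{\left(Z \right)} = 8 Z$ ($m{\left(Z \right)} = - 4 \left(- 2 Z\right) = 8 Z$)
$n{\left(O,T \right)} = 3 - \frac{T + 8 O}{O + 43 T}$
$n{\left(-359,F \right)} - 107609 = \frac{\left(-5\right) \left(-359\right) + 128 \cdot 100}{-359 + 43 \cdot 100} - 107609 = \frac{1795 + 12800}{-359 + 4300} - 107609 = \frac{1}{3941} \cdot 14595 - 107609 = \frac{2085}{563} - 107609 = - \frac{60581782}{563}$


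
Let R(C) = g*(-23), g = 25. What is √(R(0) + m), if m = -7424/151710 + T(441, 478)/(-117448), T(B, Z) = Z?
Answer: I*√2852643966767404620915/2227254510 ≈ 23.98*I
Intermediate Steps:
R(C) = -575 (R(C) = 25*(-23) = -575)
m = -236112833/4454509020 (m = -7424/151710 + 478/(-117448) = -7424*1/151710 + 478*(-1/117448) = -3712/75855 - 239/58724 = -236112833/4454509020 ≈ -0.053005)
√(R(0) + m) = √(-575 - 236112833/4454509020) = √(-2561578799333/4454509020) = I*√2852643966767404620915/2227254510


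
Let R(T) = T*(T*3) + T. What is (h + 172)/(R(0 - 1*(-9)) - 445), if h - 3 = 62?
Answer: -237/193 ≈ -1.2280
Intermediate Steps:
h = 65 (h = 3 + 62 = 65)
R(T) = T + 3*T² (R(T) = T*(3*T) + T = 3*T² + T = T + 3*T²)
(h + 172)/(R(0 - 1*(-9)) - 445) = (65 + 172)/((0 - 1*(-9))*(1 + 3*(0 - 1*(-9))) - 445) = 237/((0 + 9)*(1 + 3*(0 + 9)) - 445) = 237/(9*(1 + 3*9) - 445) = 237/(9*(1 + 27) - 445) = 237/(9*28 - 445) = 237/(252 - 445) = 237/(-193) = 237*(-1/193) = -237/193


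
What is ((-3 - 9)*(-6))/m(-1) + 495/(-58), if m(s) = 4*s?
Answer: -1539/58 ≈ -26.534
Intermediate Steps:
((-3 - 9)*(-6))/m(-1) + 495/(-58) = ((-3 - 9)*(-6))/((4*(-1))) + 495/(-58) = -12*(-6)/(-4) + 495*(-1/58) = 72*(-¼) - 495/58 = -18 - 495/58 = -1539/58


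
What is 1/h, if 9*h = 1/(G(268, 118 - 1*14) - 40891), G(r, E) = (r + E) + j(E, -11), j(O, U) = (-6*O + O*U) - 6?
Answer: -380637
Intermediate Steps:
j(O, U) = -6 - 6*O + O*U
G(r, E) = -6 + r - 16*E (G(r, E) = (r + E) + (-6 - 6*E + E*(-11)) = (E + r) + (-6 - 6*E - 11*E) = (E + r) + (-6 - 17*E) = -6 + r - 16*E)
h = -1/380637 (h = 1/(9*((-6 + 268 - 16*(118 - 1*14)) - 40891)) = 1/(9*((-6 + 268 - 16*(118 - 14)) - 40891)) = 1/(9*((-6 + 268 - 16*104) - 40891)) = 1/(9*((-6 + 268 - 1664) - 40891)) = 1/(9*(-1402 - 40891)) = (⅑)/(-42293) = (⅑)*(-1/42293) = -1/380637 ≈ -2.6272e-6)
1/h = 1/(-1/380637) = -380637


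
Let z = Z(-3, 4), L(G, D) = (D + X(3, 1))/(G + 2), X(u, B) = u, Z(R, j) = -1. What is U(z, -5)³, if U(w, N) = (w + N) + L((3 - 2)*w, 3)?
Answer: 0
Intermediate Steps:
L(G, D) = (3 + D)/(2 + G) (L(G, D) = (D + 3)/(G + 2) = (3 + D)/(2 + G))
z = -1
U(w, N) = N + w + 6/(2 + w) (U(w, N) = (w + N) + (3 + 3)/(2 + (3 - 2)*w) = (N + w) + 6/(2 + 1*w) = (N + w) + 6/(2 + w) = N + w + 6/(2 + w))
U(z, -5)³ = ((6 + (2 - 1)*(-5 - 1))/(2 - 1))³ = ((6 + 1*(-6))/1)³ = (1*(6 - 6))³ = (1*0)³ = 0³ = 0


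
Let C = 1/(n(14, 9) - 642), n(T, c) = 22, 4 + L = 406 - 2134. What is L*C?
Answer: 433/155 ≈ 2.7935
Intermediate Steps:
L = -1732 (L = -4 + (406 - 2134) = -4 - 1728 = -1732)
C = -1/620 (C = 1/(22 - 642) = 1/(-620) = -1/620 ≈ -0.0016129)
L*C = -1732*(-1/620) = 433/155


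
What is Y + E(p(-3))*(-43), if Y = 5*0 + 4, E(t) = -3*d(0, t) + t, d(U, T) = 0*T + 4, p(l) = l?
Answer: 649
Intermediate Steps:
d(U, T) = 4 (d(U, T) = 0 + 4 = 4)
E(t) = -12 + t (E(t) = -3*4 + t = -12 + t)
Y = 4 (Y = 0 + 4 = 4)
Y + E(p(-3))*(-43) = 4 + (-12 - 3)*(-43) = 4 - 15*(-43) = 4 + 645 = 649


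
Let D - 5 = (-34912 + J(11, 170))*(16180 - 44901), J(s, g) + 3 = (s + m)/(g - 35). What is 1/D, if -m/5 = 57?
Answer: 135/135385021754 ≈ 9.9716e-10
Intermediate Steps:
m = -285 (m = -5*57 = -285)
J(s, g) = -3 + (-285 + s)/(-35 + g) (J(s, g) = -3 + (s - 285)/(g - 35) = -3 + (-285 + s)/(-35 + g))
D = 135385021754/135 (D = 5 + (-34912 + (-180 + 11 - 3*170)/(-35 + 170))*(16180 - 44901) = 5 + (-34912 + (-180 + 11 - 510)/135)*(-28721) = 5 + (-34912 + (1/135)*(-679))*(-28721) = 5 + (-34912 - 679/135)*(-28721) = 5 - 4713799/135*(-28721) = 5 + 135385021079/135 = 135385021754/135 ≈ 1.0029e+9)
1/D = 1/(135385021754/135) = 135/135385021754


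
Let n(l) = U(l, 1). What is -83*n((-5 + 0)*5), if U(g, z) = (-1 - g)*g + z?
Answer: 49717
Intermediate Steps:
U(g, z) = z + g*(-1 - g) (U(g, z) = g*(-1 - g) + z = z + g*(-1 - g))
n(l) = 1 - l - l²
-83*n((-5 + 0)*5) = -83*(1 - (-5 + 0)*5 - ((-5 + 0)*5)²) = -83*(1 - (-5)*5 - (-5*5)²) = -83*(1 - 1*(-25) - 1*(-25)²) = -83*(1 + 25 - 1*625) = -83*(1 + 25 - 625) = -83*(-599) = 49717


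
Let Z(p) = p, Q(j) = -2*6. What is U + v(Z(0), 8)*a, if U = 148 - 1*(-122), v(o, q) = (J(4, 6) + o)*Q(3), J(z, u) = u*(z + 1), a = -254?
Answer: 91710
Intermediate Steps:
Q(j) = -12
J(z, u) = u*(1 + z)
v(o, q) = -360 - 12*o (v(o, q) = (6*(1 + 4) + o)*(-12) = (6*5 + o)*(-12) = (30 + o)*(-12) = -360 - 12*o)
U = 270 (U = 148 + 122 = 270)
U + v(Z(0), 8)*a = 270 + (-360 - 12*0)*(-254) = 270 + (-360 + 0)*(-254) = 270 - 360*(-254) = 270 + 91440 = 91710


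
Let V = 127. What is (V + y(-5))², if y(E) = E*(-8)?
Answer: 27889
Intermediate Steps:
y(E) = -8*E
(V + y(-5))² = (127 - 8*(-5))² = (127 + 40)² = 167² = 27889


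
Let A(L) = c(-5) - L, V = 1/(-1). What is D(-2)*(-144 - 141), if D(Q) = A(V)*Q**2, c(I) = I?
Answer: 4560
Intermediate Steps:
V = -1 (V = 1*(-1) = -1)
A(L) = -5 - L
D(Q) = -4*Q**2 (D(Q) = (-5 - 1*(-1))*Q**2 = (-5 + 1)*Q**2 = -4*Q**2)
D(-2)*(-144 - 141) = (-4*(-2)**2)*(-144 - 141) = -4*4*(-285) = -16*(-285) = 4560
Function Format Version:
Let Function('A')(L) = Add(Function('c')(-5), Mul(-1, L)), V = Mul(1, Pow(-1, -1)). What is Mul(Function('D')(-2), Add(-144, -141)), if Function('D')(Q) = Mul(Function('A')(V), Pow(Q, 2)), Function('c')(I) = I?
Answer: 4560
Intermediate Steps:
V = -1 (V = Mul(1, -1) = -1)
Function('A')(L) = Add(-5, Mul(-1, L))
Function('D')(Q) = Mul(-4, Pow(Q, 2)) (Function('D')(Q) = Mul(Add(-5, Mul(-1, -1)), Pow(Q, 2)) = Mul(Add(-5, 1), Pow(Q, 2)) = Mul(-4, Pow(Q, 2)))
Mul(Function('D')(-2), Add(-144, -141)) = Mul(Mul(-4, Pow(-2, 2)), Add(-144, -141)) = Mul(Mul(-4, 4), -285) = Mul(-16, -285) = 4560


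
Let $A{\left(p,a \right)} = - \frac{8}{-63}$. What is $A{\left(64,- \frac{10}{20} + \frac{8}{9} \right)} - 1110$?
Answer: $- \frac{69922}{63} \approx -1109.9$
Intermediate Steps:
$A{\left(p,a \right)} = \frac{8}{63}$ ($A{\left(p,a \right)} = \left(-8\right) \left(- \frac{1}{63}\right) = \frac{8}{63}$)
$A{\left(64,- \frac{10}{20} + \frac{8}{9} \right)} - 1110 = \frac{8}{63} - 1110 = - \frac{69922}{63}$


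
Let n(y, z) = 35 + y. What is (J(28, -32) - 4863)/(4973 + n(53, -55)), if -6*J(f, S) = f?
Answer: -14603/15183 ≈ -0.96180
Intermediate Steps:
J(f, S) = -f/6
(J(28, -32) - 4863)/(4973 + n(53, -55)) = (-⅙*28 - 4863)/(4973 + (35 + 53)) = (-14/3 - 4863)/(4973 + 88) = -14603/3/5061 = -14603/3*1/5061 = -14603/15183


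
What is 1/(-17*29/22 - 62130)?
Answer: -22/1367353 ≈ -1.6089e-5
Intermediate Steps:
1/(-17*29/22 - 62130) = 1/(-493*1/22 - 62130) = 1/(-493/22 - 62130) = 1/(-1367353/22) = -22/1367353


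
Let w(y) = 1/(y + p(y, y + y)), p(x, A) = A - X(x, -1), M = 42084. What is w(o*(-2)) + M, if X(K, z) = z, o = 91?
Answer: 22935779/545 ≈ 42084.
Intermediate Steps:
p(x, A) = 1 + A (p(x, A) = A - 1*(-1) = A + 1 = 1 + A)
w(y) = 1/(1 + 3*y) (w(y) = 1/(y + (1 + (y + y))) = 1/(y + (1 + 2*y)) = 1/(1 + 3*y))
w(o*(-2)) + M = 1/(1 + 3*(91*(-2))) + 42084 = 1/(1 + 3*(-182)) + 42084 = 1/(1 - 546) + 42084 = 1/(-545) + 42084 = -1/545 + 42084 = 22935779/545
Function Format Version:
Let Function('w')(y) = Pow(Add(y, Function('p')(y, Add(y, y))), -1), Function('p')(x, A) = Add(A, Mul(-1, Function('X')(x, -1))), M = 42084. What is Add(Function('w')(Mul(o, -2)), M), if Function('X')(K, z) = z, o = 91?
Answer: Rational(22935779, 545) ≈ 42084.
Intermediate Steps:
Function('p')(x, A) = Add(1, A) (Function('p')(x, A) = Add(A, Mul(-1, -1)) = Add(A, 1) = Add(1, A))
Function('w')(y) = Pow(Add(1, Mul(3, y)), -1) (Function('w')(y) = Pow(Add(y, Add(1, Add(y, y))), -1) = Pow(Add(y, Add(1, Mul(2, y))), -1) = Pow(Add(1, Mul(3, y)), -1))
Add(Function('w')(Mul(o, -2)), M) = Add(Pow(Add(1, Mul(3, Mul(91, -2))), -1), 42084) = Add(Pow(Add(1, Mul(3, -182)), -1), 42084) = Add(Pow(Add(1, -546), -1), 42084) = Add(Pow(-545, -1), 42084) = Add(Rational(-1, 545), 42084) = Rational(22935779, 545)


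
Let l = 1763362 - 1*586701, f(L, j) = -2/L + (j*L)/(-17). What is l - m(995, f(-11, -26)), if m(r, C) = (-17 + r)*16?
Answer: 1161013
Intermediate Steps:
f(L, j) = -2/L - L*j/17 (f(L, j) = -2/L + (L*j)*(-1/17) = -2/L - L*j/17)
l = 1176661 (l = 1763362 - 586701 = 1176661)
m(r, C) = -272 + 16*r
l - m(995, f(-11, -26)) = 1176661 - (-272 + 16*995) = 1176661 - (-272 + 15920) = 1176661 - 1*15648 = 1176661 - 15648 = 1161013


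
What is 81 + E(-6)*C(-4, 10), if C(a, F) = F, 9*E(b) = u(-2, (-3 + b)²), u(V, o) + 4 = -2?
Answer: 223/3 ≈ 74.333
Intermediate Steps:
u(V, o) = -6 (u(V, o) = -4 - 2 = -6)
E(b) = -⅔ (E(b) = (⅑)*(-6) = -⅔)
81 + E(-6)*C(-4, 10) = 81 - ⅔*10 = 81 - 20/3 = 223/3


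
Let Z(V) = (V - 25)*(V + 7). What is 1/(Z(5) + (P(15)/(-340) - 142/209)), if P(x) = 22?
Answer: -35530/8553639 ≈ -0.0041538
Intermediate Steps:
Z(V) = (-25 + V)*(7 + V)
1/(Z(5) + (P(15)/(-340) - 142/209)) = 1/((-175 + 5² - 18*5) + (22/(-340) - 142/209)) = 1/((-175 + 25 - 90) + (22*(-1/340) - 142*1/209)) = 1/(-240 + (-11/170 - 142/209)) = 1/(-240 - 26439/35530) = 1/(-8553639/35530) = -35530/8553639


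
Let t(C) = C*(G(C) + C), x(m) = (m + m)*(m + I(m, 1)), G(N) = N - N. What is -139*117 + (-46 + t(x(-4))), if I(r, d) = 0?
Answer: -15285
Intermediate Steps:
G(N) = 0
x(m) = 2*m² (x(m) = (m + m)*(m + 0) = (2*m)*m = 2*m²)
t(C) = C² (t(C) = C*(0 + C) = C*C = C²)
-139*117 + (-46 + t(x(-4))) = -139*117 + (-46 + (2*(-4)²)²) = -16263 + (-46 + (2*16)²) = -16263 + (-46 + 32²) = -16263 + (-46 + 1024) = -16263 + 978 = -15285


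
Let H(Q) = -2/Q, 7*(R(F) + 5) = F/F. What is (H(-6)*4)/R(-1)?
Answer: -14/51 ≈ -0.27451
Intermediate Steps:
R(F) = -34/7 (R(F) = -5 + (F/F)/7 = -5 + (1/7)*1 = -5 + 1/7 = -34/7)
(H(-6)*4)/R(-1) = (-2/(-6)*4)/(-34/7) = (-2*(-1/6)*4)*(-7/34) = ((1/3)*4)*(-7/34) = (4/3)*(-7/34) = -14/51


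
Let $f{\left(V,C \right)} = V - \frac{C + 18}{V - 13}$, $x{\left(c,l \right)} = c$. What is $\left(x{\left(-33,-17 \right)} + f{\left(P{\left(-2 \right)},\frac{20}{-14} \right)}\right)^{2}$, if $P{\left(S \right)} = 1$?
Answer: $\frac{413449}{441} \approx 937.53$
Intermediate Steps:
$f{\left(V,C \right)} = V - \frac{18 + C}{-13 + V}$
$\left(x{\left(-33,-17 \right)} + f{\left(P{\left(-2 \right)},\frac{20}{-14} \right)}\right)^{2} = \left(-33 + \frac{-18 + 1^{2} - \frac{20}{-14} - 13}{-13 + 1}\right)^{2} = \left(-33 + \frac{-18 + 1 - 20 \left(- \frac{1}{14}\right) - 13}{-12}\right)^{2} = \left(-33 - \frac{-18 + 1 - - \frac{10}{7} - 13}{12}\right)^{2} = \left(-33 - \frac{-18 + 1 + \frac{10}{7} - 13}{12}\right)^{2} = \left(-33 - - \frac{50}{21}\right)^{2} = \left(-33 + \frac{50}{21}\right)^{2} = \left(- \frac{643}{21}\right)^{2} = \frac{413449}{441}$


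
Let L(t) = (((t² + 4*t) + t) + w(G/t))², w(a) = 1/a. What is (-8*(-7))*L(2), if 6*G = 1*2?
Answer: 22400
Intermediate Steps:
G = ⅓ (G = (1*2)/6 = (⅙)*2 = ⅓ ≈ 0.33333)
L(t) = (t² + 8*t)² (L(t) = (((t² + 4*t) + t) + 1/(1/(3*t)))² = ((t² + 5*t) + 3*t)² = (t² + 8*t)²)
(-8*(-7))*L(2) = (-8*(-7))*(2²*(8 + 2)²) = 56*(4*10²) = 56*(4*100) = 56*400 = 22400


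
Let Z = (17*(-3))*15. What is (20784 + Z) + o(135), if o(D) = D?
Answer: 20154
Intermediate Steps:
Z = -765 (Z = -51*15 = -765)
(20784 + Z) + o(135) = (20784 - 765) + 135 = 20019 + 135 = 20154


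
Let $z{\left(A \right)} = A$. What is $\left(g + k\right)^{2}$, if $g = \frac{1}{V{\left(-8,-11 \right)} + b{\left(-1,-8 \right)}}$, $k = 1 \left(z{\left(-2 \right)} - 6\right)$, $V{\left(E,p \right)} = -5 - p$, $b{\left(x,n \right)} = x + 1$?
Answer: $\frac{2209}{36} \approx 61.361$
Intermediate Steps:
$b{\left(x,n \right)} = 1 + x$
$k = -8$ ($k = 1 \left(-2 - 6\right) = 1 \left(-8\right) = -8$)
$g = \frac{1}{6}$ ($g = \frac{1}{\left(-5 - -11\right) + \left(1 - 1\right)} = \frac{1}{\left(-5 + 11\right) + 0} = \frac{1}{6 + 0} = \frac{1}{6} \approx 0.16667$)
$\left(g + k\right)^{2} = \left(\frac{1}{6} - 8\right)^{2} = \left(- \frac{47}{6}\right)^{2} = \frac{2209}{36}$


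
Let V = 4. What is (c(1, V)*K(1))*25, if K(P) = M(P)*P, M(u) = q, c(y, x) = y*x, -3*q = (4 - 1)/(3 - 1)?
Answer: -50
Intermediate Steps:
q = -½ (q = -(4 - 1)/(3*(3 - 1)) = -1/2 = -⅓*3/2 = -½ ≈ -0.50000)
c(y, x) = x*y
M(u) = -½
K(P) = -P/2
(c(1, V)*K(1))*25 = ((4*1)*(-½*1))*25 = (4*(-½))*25 = -2*25 = -50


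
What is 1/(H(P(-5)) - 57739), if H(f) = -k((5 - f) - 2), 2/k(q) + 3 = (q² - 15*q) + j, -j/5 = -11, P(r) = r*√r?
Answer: (-45*√5 + 109*I)/(-6293549*I + 2598255*√5) ≈ -1.7319e-5 + 2.7427e-12*I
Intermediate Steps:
P(r) = r^(3/2)
j = 55 (j = -5*(-11) = 55)
k(q) = 2/(52 + q² - 15*q) (k(q) = 2/(-3 + ((q² - 15*q) + 55)) = 2/(-3 + (55 + q² - 15*q)) = 2/(52 + q² - 15*q))
H(f) = -2/(7 + (3 - f)² + 15*f) (H(f) = -2/(52 + ((5 - f) - 2)² - 15*((5 - f) - 2)) = -2/(52 + (3 - f)² - 15*(3 - f)) = -2/(52 + (3 - f)² + (-45 + 15*f)) = -2/(7 + (3 - f)² + 15*f))
1/(H(P(-5)) - 57739) = 1/(-2/(16 + ((-5)^(3/2))² + 9*(-5)^(3/2)) - 57739) = 1/(-2/(16 + (-5*I*√5)² + 9*(-5*I*√5)) - 57739) = 1/(-2/(16 - 125 - 45*I*√5) - 57739) = 1/(-2/(-109 - 45*I*√5) - 57739) = 1/(-57739 - 2/(-109 - 45*I*√5))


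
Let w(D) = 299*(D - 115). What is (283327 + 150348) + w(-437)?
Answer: 268627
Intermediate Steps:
w(D) = -34385 + 299*D (w(D) = 299*(-115 + D) = -34385 + 299*D)
(283327 + 150348) + w(-437) = (283327 + 150348) + (-34385 + 299*(-437)) = 433675 + (-34385 - 130663) = 433675 - 165048 = 268627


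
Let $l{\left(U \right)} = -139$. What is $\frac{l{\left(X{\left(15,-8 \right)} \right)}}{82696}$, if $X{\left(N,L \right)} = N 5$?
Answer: $- \frac{139}{82696} \approx -0.0016809$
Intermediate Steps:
$X{\left(N,L \right)} = 5 N$
$\frac{l{\left(X{\left(15,-8 \right)} \right)}}{82696} = - \frac{139}{82696}$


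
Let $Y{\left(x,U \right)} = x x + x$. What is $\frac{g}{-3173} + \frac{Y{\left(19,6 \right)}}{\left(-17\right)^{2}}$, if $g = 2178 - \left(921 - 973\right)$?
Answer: $\frac{561270}{916997} \approx 0.61207$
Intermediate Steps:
$Y{\left(x,U \right)} = x + x^{2}$ ($Y{\left(x,U \right)} = x^{2} + x = x + x^{2}$)
$g = 2230$ ($g = 2178 - \left(921 - 973\right) = 2178 - -52 = 2178 + 52 = 2230$)
$\frac{g}{-3173} + \frac{Y{\left(19,6 \right)}}{\left(-17\right)^{2}} = \frac{2230}{-3173} + \frac{19 \left(1 + 19\right)}{\left(-17\right)^{2}} = 2230 \left(- \frac{1}{3173}\right) + \frac{19 \cdot 20}{289} = - \frac{2230}{3173} + 380 \cdot \frac{1}{289} = - \frac{2230}{3173} + \frac{380}{289} = \frac{561270}{916997}$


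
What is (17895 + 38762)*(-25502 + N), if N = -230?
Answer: -1457897924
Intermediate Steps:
(17895 + 38762)*(-25502 + N) = (17895 + 38762)*(-25502 - 230) = 56657*(-25732) = -1457897924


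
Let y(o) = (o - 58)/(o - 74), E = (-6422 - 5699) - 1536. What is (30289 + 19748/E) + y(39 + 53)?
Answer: 3722966294/122913 ≈ 30289.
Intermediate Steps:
E = -13657 (E = -12121 - 1536 = -13657)
y(o) = (-58 + o)/(-74 + o)
(30289 + 19748/E) + y(39 + 53) = (30289 + 19748/(-13657)) + (-58 + (39 + 53))/(-74 + (39 + 53)) = (30289 + 19748*(-1/13657)) + (-58 + 92)/(-74 + 92) = (30289 - 19748/13657) + 34/18 = 413637125/13657 + (1/18)*34 = 413637125/13657 + 17/9 = 3722966294/122913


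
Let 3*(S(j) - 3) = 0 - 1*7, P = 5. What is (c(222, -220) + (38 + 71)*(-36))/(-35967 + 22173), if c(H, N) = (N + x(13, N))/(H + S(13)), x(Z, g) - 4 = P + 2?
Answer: 873953/3071464 ≈ 0.28454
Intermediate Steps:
S(j) = ⅔ (S(j) = 3 + (0 - 1*7)/3 = 3 + (0 - 7)/3 = 3 + (⅓)*(-7) = 3 - 7/3 = ⅔)
x(Z, g) = 11 (x(Z, g) = 4 + (5 + 2) = 4 + 7 = 11)
c(H, N) = (11 + N)/(⅔ + H) (c(H, N) = (N + 11)/(H + ⅔) = (11 + N)/(⅔ + H))
(c(222, -220) + (38 + 71)*(-36))/(-35967 + 22173) = (3*(11 - 220)/(2 + 3*222) + (38 + 71)*(-36))/(-35967 + 22173) = (3*(-209)/(2 + 666) + 109*(-36))/(-13794) = (3*(-209)/668 - 3924)*(-1/13794) = (3*(1/668)*(-209) - 3924)*(-1/13794) = (-627/668 - 3924)*(-1/13794) = -2621859/668*(-1/13794) = 873953/3071464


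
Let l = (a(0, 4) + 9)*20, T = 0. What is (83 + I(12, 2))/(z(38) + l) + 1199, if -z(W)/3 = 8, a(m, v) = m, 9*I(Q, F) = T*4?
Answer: 187127/156 ≈ 1199.5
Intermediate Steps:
I(Q, F) = 0 (I(Q, F) = (0*4)/9 = (1/9)*0 = 0)
z(W) = -24 (z(W) = -3*8 = -24)
l = 180 (l = (0 + 9)*20 = 9*20 = 180)
(83 + I(12, 2))/(z(38) + l) + 1199 = (83 + 0)/(-24 + 180) + 1199 = 83/156 + 1199 = 187127/156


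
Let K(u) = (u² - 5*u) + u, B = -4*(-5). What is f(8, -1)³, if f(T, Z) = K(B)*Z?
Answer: -32768000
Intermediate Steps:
B = 20
K(u) = u² - 4*u
f(T, Z) = 320*Z (f(T, Z) = (20*(-4 + 20))*Z = (20*16)*Z = 320*Z)
f(8, -1)³ = (320*(-1))³ = (-320)³ = -32768000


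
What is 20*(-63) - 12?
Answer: -1272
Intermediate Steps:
20*(-63) - 12 = -1260 - 12 = -1272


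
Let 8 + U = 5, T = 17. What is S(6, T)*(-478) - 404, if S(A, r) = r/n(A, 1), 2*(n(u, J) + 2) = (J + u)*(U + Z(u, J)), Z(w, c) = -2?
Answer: 496/39 ≈ 12.718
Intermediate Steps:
U = -3 (U = -8 + 5 = -3)
n(u, J) = -2 - 5*J/2 - 5*u/2 (n(u, J) = -2 + ((J + u)*(-3 - 2))/2 = -2 + ((J + u)*(-5))/2 = -2 + (-5*J - 5*u)/2 = -2 + (-5*J/2 - 5*u/2) = -2 - 5*J/2 - 5*u/2)
S(A, r) = r/(-9/2 - 5*A/2) (S(A, r) = r/(-2 - 5/2*1 - 5*A/2) = r/(-2 - 5/2 - 5*A/2) = r/(-9/2 - 5*A/2))
S(6, T)*(-478) - 404 = -2*17/(9 + 5*6)*(-478) - 404 = -2*17/(9 + 30)*(-478) - 404 = -2*17/39*(-478) - 404 = -2*17*1/39*(-478) - 404 = -34/39*(-478) - 404 = 16252/39 - 404 = 496/39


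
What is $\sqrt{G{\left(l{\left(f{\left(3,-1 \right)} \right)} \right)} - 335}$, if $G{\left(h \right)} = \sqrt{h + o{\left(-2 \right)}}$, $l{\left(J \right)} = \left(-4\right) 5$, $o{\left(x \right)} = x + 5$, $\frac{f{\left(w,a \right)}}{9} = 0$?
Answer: $\sqrt{-335 + i \sqrt{17}} \approx 0.1126 + 18.303 i$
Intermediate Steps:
$f{\left(w,a \right)} = 0$ ($f{\left(w,a \right)} = 9 \cdot 0 = 0$)
$o{\left(x \right)} = 5 + x$
$l{\left(J \right)} = -20$
$G{\left(h \right)} = \sqrt{3 + h}$ ($G{\left(h \right)} = \sqrt{h + \left(5 - 2\right)} = \sqrt{h + 3} = \sqrt{3 + h}$)
$\sqrt{G{\left(l{\left(f{\left(3,-1 \right)} \right)} \right)} - 335} = \sqrt{\sqrt{3 - 20} - 335} = \sqrt{\sqrt{-17} - 335} = \sqrt{i \sqrt{17} - 335} = \sqrt{-335 + i \sqrt{17}}$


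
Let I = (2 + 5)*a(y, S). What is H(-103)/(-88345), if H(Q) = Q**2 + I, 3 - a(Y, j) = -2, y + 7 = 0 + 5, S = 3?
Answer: -10644/88345 ≈ -0.12048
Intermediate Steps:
y = -2 (y = -7 + (0 + 5) = -7 + 5 = -2)
a(Y, j) = 5 (a(Y, j) = 3 - 1*(-2) = 3 + 2 = 5)
I = 35 (I = (2 + 5)*5 = 7*5 = 35)
H(Q) = 35 + Q**2 (H(Q) = Q**2 + 35 = 35 + Q**2)
H(-103)/(-88345) = (35 + (-103)**2)/(-88345) = (35 + 10609)*(-1/88345) = 10644*(-1/88345) = -10644/88345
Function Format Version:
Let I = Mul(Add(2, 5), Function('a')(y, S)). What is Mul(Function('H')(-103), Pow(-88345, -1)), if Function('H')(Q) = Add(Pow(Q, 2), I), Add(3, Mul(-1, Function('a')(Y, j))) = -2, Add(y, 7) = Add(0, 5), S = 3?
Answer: Rational(-10644, 88345) ≈ -0.12048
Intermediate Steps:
y = -2 (y = Add(-7, Add(0, 5)) = Add(-7, 5) = -2)
Function('a')(Y, j) = 5 (Function('a')(Y, j) = Add(3, Mul(-1, -2)) = Add(3, 2) = 5)
I = 35 (I = Mul(Add(2, 5), 5) = Mul(7, 5) = 35)
Function('H')(Q) = Add(35, Pow(Q, 2)) (Function('H')(Q) = Add(Pow(Q, 2), 35) = Add(35, Pow(Q, 2)))
Mul(Function('H')(-103), Pow(-88345, -1)) = Mul(Add(35, Pow(-103, 2)), Pow(-88345, -1)) = Mul(Add(35, 10609), Rational(-1, 88345)) = Mul(10644, Rational(-1, 88345)) = Rational(-10644, 88345)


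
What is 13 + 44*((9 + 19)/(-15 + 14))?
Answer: -1219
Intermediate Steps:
13 + 44*((9 + 19)/(-15 + 14)) = 13 + 44*(28/(-1)) = 13 + 44*(28*(-1)) = 13 + 44*(-28) = 13 - 1232 = -1219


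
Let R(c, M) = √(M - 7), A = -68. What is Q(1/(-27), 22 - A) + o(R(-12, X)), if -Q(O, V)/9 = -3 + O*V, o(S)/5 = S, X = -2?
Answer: 57 + 15*I ≈ 57.0 + 15.0*I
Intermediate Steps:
R(c, M) = √(-7 + M)
o(S) = 5*S
Q(O, V) = 27 - 9*O*V (Q(O, V) = -9*(-3 + O*V) = 27 - 9*O*V)
Q(1/(-27), 22 - A) + o(R(-12, X)) = (27 - 9*(22 - 1*(-68))/(-27)) + 5*√(-7 - 2) = (27 - 9*(-1/27)*(22 + 68)) + 5*√(-9) = (27 - 9*(-1/27)*90) + 5*(3*I) = (27 + 30) + 15*I = 57 + 15*I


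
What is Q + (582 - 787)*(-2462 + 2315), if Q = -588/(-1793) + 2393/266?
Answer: 14376973687/476938 ≈ 30144.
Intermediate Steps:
Q = 4447057/476938 (Q = -588*(-1/1793) + 2393*(1/266) = 588/1793 + 2393/266 = 4447057/476938 ≈ 9.3242)
Q + (582 - 787)*(-2462 + 2315) = 4447057/476938 + (582 - 787)*(-2462 + 2315) = 4447057/476938 - 205*(-147) = 4447057/476938 + 30135 = 14376973687/476938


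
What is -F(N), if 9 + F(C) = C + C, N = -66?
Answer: 141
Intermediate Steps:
F(C) = -9 + 2*C (F(C) = -9 + (C + C) = -9 + 2*C)
-F(N) = -(-9 + 2*(-66)) = -(-9 - 132) = -1*(-141) = 141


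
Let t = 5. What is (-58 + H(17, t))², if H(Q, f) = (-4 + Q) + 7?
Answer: 1444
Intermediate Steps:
H(Q, f) = 3 + Q
(-58 + H(17, t))² = (-58 + (3 + 17))² = (-58 + 20)² = (-38)² = 1444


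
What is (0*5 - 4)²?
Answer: 16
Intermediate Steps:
(0*5 - 4)² = (0 - 4)² = (-4)² = 16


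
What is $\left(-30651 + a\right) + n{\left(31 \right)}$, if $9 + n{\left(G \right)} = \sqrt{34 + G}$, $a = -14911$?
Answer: $-45571 + \sqrt{65} \approx -45563.0$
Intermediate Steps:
$n{\left(G \right)} = -9 + \sqrt{34 + G}$
$\left(-30651 + a\right) + n{\left(31 \right)} = \left(-30651 - 14911\right) - \left(9 - \sqrt{34 + 31}\right) = -45562 - \left(9 - \sqrt{65}\right) = -45571 + \sqrt{65}$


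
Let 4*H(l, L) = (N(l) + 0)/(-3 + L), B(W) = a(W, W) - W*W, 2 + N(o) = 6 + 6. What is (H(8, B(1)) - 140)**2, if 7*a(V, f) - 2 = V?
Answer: 1979649/100 ≈ 19797.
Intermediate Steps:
a(V, f) = 2/7 + V/7
N(o) = 10 (N(o) = -2 + (6 + 6) = -2 + 12 = 10)
B(W) = 2/7 - W**2 + W/7 (B(W) = (2/7 + W/7) - W*W = (2/7 + W/7) - W**2 = 2/7 - W**2 + W/7)
H(l, L) = 5/(2*(-3 + L)) (H(l, L) = ((10 + 0)/(-3 + L))/4 = (10/(-3 + L))/4 = 5/(2*(-3 + L)))
(H(8, B(1)) - 140)**2 = (5/(2*(-3 + (2/7 - 1*1**2 + (1/7)*1))) - 140)**2 = (5/(2*(-3 + (2/7 - 1*1 + 1/7))) - 140)**2 = (5/(2*(-3 + (2/7 - 1 + 1/7))) - 140)**2 = (5/(2*(-3 - 4/7)) - 140)**2 = (5/(2*(-25/7)) - 140)**2 = ((5/2)*(-7/25) - 140)**2 = (-7/10 - 140)**2 = (-1407/10)**2 = 1979649/100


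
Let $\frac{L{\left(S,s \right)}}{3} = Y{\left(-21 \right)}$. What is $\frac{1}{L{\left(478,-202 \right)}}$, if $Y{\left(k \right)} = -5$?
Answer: $- \frac{1}{15} \approx -0.066667$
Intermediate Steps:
$L{\left(S,s \right)} = -15$ ($L{\left(S,s \right)} = 3 \left(-5\right) = -15$)
$\frac{1}{L{\left(478,-202 \right)}} = \frac{1}{-15} = - \frac{1}{15}$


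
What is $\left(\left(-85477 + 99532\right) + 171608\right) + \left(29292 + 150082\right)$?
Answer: $365037$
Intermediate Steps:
$\left(\left(-85477 + 99532\right) + 171608\right) + \left(29292 + 150082\right) = \left(14055 + 171608\right) + 179374 = 185663 + 179374 = 365037$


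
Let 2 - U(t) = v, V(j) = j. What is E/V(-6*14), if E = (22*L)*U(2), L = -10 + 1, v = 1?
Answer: 33/14 ≈ 2.3571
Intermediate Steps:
U(t) = 1 (U(t) = 2 - 1*1 = 2 - 1 = 1)
L = -9
E = -198 (E = (22*(-9))*1 = -198*1 = -198)
E/V(-6*14) = -198/((-6*14)) = -198/(-84) = -198*(-1/84) = 33/14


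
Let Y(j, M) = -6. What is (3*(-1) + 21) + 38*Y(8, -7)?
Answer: -210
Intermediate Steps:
(3*(-1) + 21) + 38*Y(8, -7) = (3*(-1) + 21) + 38*(-6) = (-3 + 21) - 228 = 18 - 228 = -210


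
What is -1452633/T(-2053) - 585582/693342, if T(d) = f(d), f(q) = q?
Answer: 167661544940/237238521 ≈ 706.72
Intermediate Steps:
T(d) = d
-1452633/T(-2053) - 585582/693342 = -1452633/(-2053) - 585582/693342 = -1452633*(-1/2053) - 585582*1/693342 = 1452633/2053 - 97597/115557 = 167661544940/237238521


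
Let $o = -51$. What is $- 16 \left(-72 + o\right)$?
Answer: $1968$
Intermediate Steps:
$- 16 \left(-72 + o\right) = - 16 \left(-72 - 51\right) = \left(-16\right) \left(-123\right) = 1968$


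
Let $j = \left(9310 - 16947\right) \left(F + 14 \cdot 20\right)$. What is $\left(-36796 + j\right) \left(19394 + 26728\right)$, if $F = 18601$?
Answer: $-6652221859146$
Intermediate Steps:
$j = -144194197$ ($j = \left(9310 - 16947\right) \left(18601 + 14 \cdot 20\right) = - 7637 \left(18601 + 280\right) = \left(-7637\right) 18881 = -144194197$)
$\left(-36796 + j\right) \left(19394 + 26728\right) = \left(-36796 - 144194197\right) \left(19394 + 26728\right) = \left(-144230993\right) 46122 = -6652221859146$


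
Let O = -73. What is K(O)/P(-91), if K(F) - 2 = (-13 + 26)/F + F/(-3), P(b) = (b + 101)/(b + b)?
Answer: -521248/1095 ≈ -476.03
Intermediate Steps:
P(b) = (101 + b)/(2*b) (P(b) = (101 + b)/((2*b)) = (101 + b)*(1/(2*b)) = (101 + b)/(2*b))
K(F) = 2 + 13/F - F/3 (K(F) = 2 + ((-13 + 26)/F + F/(-3)) = 2 + (13/F + F*(-⅓)) = 2 + (13/F - F/3) = 2 + 13/F - F/3)
K(O)/P(-91) = (2 + 13/(-73) - ⅓*(-73))/(((½)*(101 - 91)/(-91))) = (2 + 13*(-1/73) + 73/3)/(((½)*(-1/91)*10)) = (2 - 13/73 + 73/3)/(-5/91) = (5728/219)*(-91/5) = -521248/1095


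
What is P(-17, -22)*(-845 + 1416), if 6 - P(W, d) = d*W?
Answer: -210128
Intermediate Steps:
P(W, d) = 6 - W*d (P(W, d) = 6 - d*W = 6 - W*d)
P(-17, -22)*(-845 + 1416) = (6 - 1*(-17)*(-22))*(-845 + 1416) = (6 - 374)*571 = -368*571 = -210128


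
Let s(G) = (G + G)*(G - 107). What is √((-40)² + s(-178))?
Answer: 2*√25765 ≈ 321.03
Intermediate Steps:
s(G) = 2*G*(-107 + G) (s(G) = (2*G)*(-107 + G) = 2*G*(-107 + G))
√((-40)² + s(-178)) = √((-40)² + 2*(-178)*(-107 - 178)) = √(1600 + 2*(-178)*(-285)) = √(1600 + 101460) = √103060 = 2*√25765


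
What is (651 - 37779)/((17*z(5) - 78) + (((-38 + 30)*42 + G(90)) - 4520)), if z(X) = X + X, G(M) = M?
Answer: 6188/779 ≈ 7.9435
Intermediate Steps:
z(X) = 2*X
(651 - 37779)/((17*z(5) - 78) + (((-38 + 30)*42 + G(90)) - 4520)) = (651 - 37779)/((17*(2*5) - 78) + (((-38 + 30)*42 + 90) - 4520)) = -37128/((17*10 - 78) + ((-8*42 + 90) - 4520)) = -37128/((170 - 78) + ((-336 + 90) - 4520)) = -37128/(92 + (-246 - 4520)) = -37128/(92 - 4766) = -37128/(-4674) = -37128*(-1/4674) = 6188/779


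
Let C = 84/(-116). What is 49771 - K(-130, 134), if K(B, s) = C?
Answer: 1443380/29 ≈ 49772.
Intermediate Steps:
C = -21/29 (C = 84*(-1/116) = -21/29 ≈ -0.72414)
K(B, s) = -21/29
49771 - K(-130, 134) = 49771 - 1*(-21/29) = 49771 + 21/29 = 1443380/29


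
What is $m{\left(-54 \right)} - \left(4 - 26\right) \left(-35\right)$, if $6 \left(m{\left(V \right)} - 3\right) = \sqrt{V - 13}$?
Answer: $-767 + \frac{i \sqrt{67}}{6} \approx -767.0 + 1.3642 i$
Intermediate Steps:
$m{\left(V \right)} = 3 + \frac{\sqrt{-13 + V}}{6}$ ($m{\left(V \right)} = 3 + \frac{\sqrt{V - 13}}{6} = 3 + \frac{\sqrt{-13 + V}}{6}$)
$m{\left(-54 \right)} - \left(4 - 26\right) \left(-35\right) = \left(3 + \frac{\sqrt{-13 - 54}}{6}\right) - \left(4 - 26\right) \left(-35\right) = \left(3 + \frac{\sqrt{-67}}{6}\right) - \left(-22\right) \left(-35\right) = \left(3 + \frac{i \sqrt{67}}{6}\right) - 770 = -767 + \frac{i \sqrt{67}}{6}$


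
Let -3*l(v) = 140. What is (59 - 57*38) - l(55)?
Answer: -6181/3 ≈ -2060.3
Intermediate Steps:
l(v) = -140/3 (l(v) = -⅓*140 = -140/3)
(59 - 57*38) - l(55) = (59 - 57*38) - 1*(-140/3) = (59 - 2166) + 140/3 = -2107 + 140/3 = -6181/3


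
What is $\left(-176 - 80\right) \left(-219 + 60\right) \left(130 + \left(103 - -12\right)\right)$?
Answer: $9972480$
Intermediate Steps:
$\left(-176 - 80\right) \left(-219 + 60\right) \left(130 + \left(103 - -12\right)\right) = - 256 \left(- 159 \left(130 + \left(103 + 12\right)\right)\right) = - 256 \left(- 159 \left(130 + 115\right)\right) = - 256 \left(\left(-159\right) 245\right) = \left(-256\right) \left(-38955\right) = 9972480$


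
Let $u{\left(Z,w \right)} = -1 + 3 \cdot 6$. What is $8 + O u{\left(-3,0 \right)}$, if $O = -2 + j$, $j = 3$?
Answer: $25$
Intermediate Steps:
$u{\left(Z,w \right)} = 17$ ($u{\left(Z,w \right)} = -1 + 18 = 17$)
$O = 1$ ($O = -2 + 3 = 1$)
$8 + O u{\left(-3,0 \right)} = 8 + 1 \cdot 17 = 8 + 17 = 25$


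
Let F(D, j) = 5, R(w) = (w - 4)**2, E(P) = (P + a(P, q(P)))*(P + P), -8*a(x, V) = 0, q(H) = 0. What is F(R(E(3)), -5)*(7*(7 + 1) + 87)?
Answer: 715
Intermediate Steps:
a(x, V) = 0 (a(x, V) = -1/8*0 = 0)
E(P) = 2*P**2 (E(P) = (P + 0)*(P + P) = P*(2*P) = 2*P**2)
R(w) = (-4 + w)**2
F(R(E(3)), -5)*(7*(7 + 1) + 87) = 5*(7*(7 + 1) + 87) = 5*(7*8 + 87) = 5*(56 + 87) = 5*143 = 715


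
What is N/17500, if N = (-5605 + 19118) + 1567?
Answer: 754/875 ≈ 0.86171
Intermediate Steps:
N = 15080 (N = 13513 + 1567 = 15080)
N/17500 = 15080/17500 = 15080*(1/17500) = 754/875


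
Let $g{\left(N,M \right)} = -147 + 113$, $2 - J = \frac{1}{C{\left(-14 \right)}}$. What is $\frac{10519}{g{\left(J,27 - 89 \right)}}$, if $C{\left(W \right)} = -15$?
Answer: $- \frac{10519}{34} \approx -309.38$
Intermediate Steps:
$J = \frac{31}{15}$ ($J = 2 - \frac{1}{-15} = 2 - - \frac{1}{15} = 2 + \frac{1}{15} = \frac{31}{15} \approx 2.0667$)
$g{\left(N,M \right)} = -34$
$\frac{10519}{g{\left(J,27 - 89 \right)}} = \frac{10519}{-34} = 10519 \left(- \frac{1}{34}\right) = - \frac{10519}{34}$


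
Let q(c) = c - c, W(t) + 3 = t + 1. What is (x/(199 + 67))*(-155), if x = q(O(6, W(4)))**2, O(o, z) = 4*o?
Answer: 0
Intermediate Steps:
W(t) = -2 + t (W(t) = -3 + (t + 1) = -3 + (1 + t) = -2 + t)
q(c) = 0
x = 0 (x = 0**2 = 0)
(x/(199 + 67))*(-155) = (0/(199 + 67))*(-155) = (0/266)*(-155) = ((1/266)*0)*(-155) = 0*(-155) = 0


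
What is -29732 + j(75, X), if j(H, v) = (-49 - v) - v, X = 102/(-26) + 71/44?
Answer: -8516045/286 ≈ -29776.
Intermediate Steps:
X = -1321/572 (X = 102*(-1/26) + 71*(1/44) = -51/13 + 71/44 = -1321/572 ≈ -2.3094)
j(H, v) = -49 - 2*v
-29732 + j(75, X) = -29732 + (-49 - 2*(-1321/572)) = -29732 + (-49 + 1321/286) = -29732 - 12693/286 = -8516045/286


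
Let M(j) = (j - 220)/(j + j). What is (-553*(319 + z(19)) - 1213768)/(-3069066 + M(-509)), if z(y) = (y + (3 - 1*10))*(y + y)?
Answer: 1671905174/3124308459 ≈ 0.53513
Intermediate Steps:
M(j) = (-220 + j)/(2*j) (M(j) = (-220 + j)/((2*j)) = (-220 + j)*(1/(2*j)) = (-220 + j)/(2*j))
z(y) = 2*y*(-7 + y) (z(y) = (y + (3 - 10))*(2*y) = (y - 7)*(2*y) = (-7 + y)*(2*y) = 2*y*(-7 + y))
(-553*(319 + z(19)) - 1213768)/(-3069066 + M(-509)) = (-553*(319 + 2*19*(-7 + 19)) - 1213768)/(-3069066 + (½)*(-220 - 509)/(-509)) = (-553*(319 + 2*19*12) - 1213768)/(-3069066 + (½)*(-1/509)*(-729)) = (-553*(319 + 456) - 1213768)/(-3069066 + 729/1018) = (-553*775 - 1213768)/(-3124308459/1018) = (-428575 - 1213768)*(-1018/3124308459) = -1642343*(-1018/3124308459) = 1671905174/3124308459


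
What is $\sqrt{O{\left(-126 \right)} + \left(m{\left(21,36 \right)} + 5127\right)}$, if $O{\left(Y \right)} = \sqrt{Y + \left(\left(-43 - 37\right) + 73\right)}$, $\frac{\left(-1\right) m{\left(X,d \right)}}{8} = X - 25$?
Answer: $\sqrt{5159 + i \sqrt{133}} \approx 71.826 + 0.0803 i$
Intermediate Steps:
$m{\left(X,d \right)} = 200 - 8 X$ ($m{\left(X,d \right)} = - 8 \left(X - 25\right) = - 8 \left(-25 + X\right) = 200 - 8 X$)
$O{\left(Y \right)} = \sqrt{-7 + Y}$ ($O{\left(Y \right)} = \sqrt{Y + \left(-80 + 73\right)} = \sqrt{Y - 7} = \sqrt{-7 + Y}$)
$\sqrt{O{\left(-126 \right)} + \left(m{\left(21,36 \right)} + 5127\right)} = \sqrt{\sqrt{-7 - 126} + \left(\left(200 - 168\right) + 5127\right)} = \sqrt{\sqrt{-133} + \left(\left(200 - 168\right) + 5127\right)} = \sqrt{i \sqrt{133} + \left(32 + 5127\right)} = \sqrt{i \sqrt{133} + 5159} = \sqrt{5159 + i \sqrt{133}}$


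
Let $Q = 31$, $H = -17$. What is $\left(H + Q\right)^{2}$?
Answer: $196$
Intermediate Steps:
$\left(H + Q\right)^{2} = \left(-17 + 31\right)^{2} = 14^{2} = 196$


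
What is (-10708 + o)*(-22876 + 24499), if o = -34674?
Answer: -73654986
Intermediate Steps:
(-10708 + o)*(-22876 + 24499) = (-10708 - 34674)*(-22876 + 24499) = -45382*1623 = -73654986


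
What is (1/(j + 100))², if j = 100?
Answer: 1/40000 ≈ 2.5000e-5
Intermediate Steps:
(1/(j + 100))² = (1/(100 + 100))² = (1/200)² = 1/40000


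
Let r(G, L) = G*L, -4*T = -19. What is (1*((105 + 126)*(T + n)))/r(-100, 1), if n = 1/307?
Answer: -1348347/122800 ≈ -10.980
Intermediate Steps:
T = 19/4 (T = -¼*(-19) = 19/4 ≈ 4.7500)
n = 1/307 ≈ 0.0032573
(1*((105 + 126)*(T + n)))/r(-100, 1) = (1*((105 + 126)*(19/4 + 1/307)))/((-100*1)) = (1*(231*(5837/1228)))/(-100) = (1*(1348347/1228))*(-1/100) = (1348347/1228)*(-1/100) = -1348347/122800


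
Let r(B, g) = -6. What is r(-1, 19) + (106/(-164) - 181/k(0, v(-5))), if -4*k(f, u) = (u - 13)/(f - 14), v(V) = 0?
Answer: 824067/1066 ≈ 773.05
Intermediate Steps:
k(f, u) = -(-13 + u)/(4*(-14 + f)) (k(f, u) = -(u - 13)/(4*(f - 14)) = -(-13 + u)/(4*(-14 + f)))
r(-1, 19) + (106/(-164) - 181/k(0, v(-5))) = -6 + (106/(-164) - 181*4*(-14 + 0)/(13 - 1*0)) = -6 + (106*(-1/164) - 181*(-56/(13 + 0))) = -6 + (-53/82 - 181/((¼)*(-1/14)*13)) = -6 + (-53/82 - 181/(-13/56)) = -6 + (-53/82 - 181*(-56/13)) = -6 + (-53/82 + 10136/13) = -6 + 830463/1066 = 824067/1066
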